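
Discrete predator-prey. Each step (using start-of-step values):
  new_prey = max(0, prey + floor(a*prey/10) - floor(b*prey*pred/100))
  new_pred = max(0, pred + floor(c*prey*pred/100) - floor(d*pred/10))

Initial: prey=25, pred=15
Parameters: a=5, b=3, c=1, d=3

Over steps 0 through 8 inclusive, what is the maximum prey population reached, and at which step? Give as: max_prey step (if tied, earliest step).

Step 1: prey: 25+12-11=26; pred: 15+3-4=14
Step 2: prey: 26+13-10=29; pred: 14+3-4=13
Step 3: prey: 29+14-11=32; pred: 13+3-3=13
Step 4: prey: 32+16-12=36; pred: 13+4-3=14
Step 5: prey: 36+18-15=39; pred: 14+5-4=15
Step 6: prey: 39+19-17=41; pred: 15+5-4=16
Step 7: prey: 41+20-19=42; pred: 16+6-4=18
Step 8: prey: 42+21-22=41; pred: 18+7-5=20
Max prey = 42 at step 7

Answer: 42 7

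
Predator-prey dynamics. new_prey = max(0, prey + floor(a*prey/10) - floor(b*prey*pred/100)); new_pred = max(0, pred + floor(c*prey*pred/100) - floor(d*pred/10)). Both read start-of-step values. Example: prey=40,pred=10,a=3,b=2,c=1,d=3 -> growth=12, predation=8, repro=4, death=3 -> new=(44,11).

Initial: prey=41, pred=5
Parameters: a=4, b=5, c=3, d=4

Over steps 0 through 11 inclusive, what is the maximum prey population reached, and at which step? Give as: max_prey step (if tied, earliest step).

Step 1: prey: 41+16-10=47; pred: 5+6-2=9
Step 2: prey: 47+18-21=44; pred: 9+12-3=18
Step 3: prey: 44+17-39=22; pred: 18+23-7=34
Step 4: prey: 22+8-37=0; pred: 34+22-13=43
Step 5: prey: 0+0-0=0; pred: 43+0-17=26
Step 6: prey: 0+0-0=0; pred: 26+0-10=16
Step 7: prey: 0+0-0=0; pred: 16+0-6=10
Step 8: prey: 0+0-0=0; pred: 10+0-4=6
Step 9: prey: 0+0-0=0; pred: 6+0-2=4
Step 10: prey: 0+0-0=0; pred: 4+0-1=3
Step 11: prey: 0+0-0=0; pred: 3+0-1=2
Max prey = 47 at step 1

Answer: 47 1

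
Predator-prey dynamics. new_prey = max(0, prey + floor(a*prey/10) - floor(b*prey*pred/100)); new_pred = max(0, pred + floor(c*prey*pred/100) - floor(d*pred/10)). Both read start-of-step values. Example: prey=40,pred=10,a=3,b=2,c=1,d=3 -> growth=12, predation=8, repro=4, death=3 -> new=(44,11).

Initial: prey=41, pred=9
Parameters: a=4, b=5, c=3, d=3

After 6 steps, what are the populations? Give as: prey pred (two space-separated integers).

Answer: 0 16

Derivation:
Step 1: prey: 41+16-18=39; pred: 9+11-2=18
Step 2: prey: 39+15-35=19; pred: 18+21-5=34
Step 3: prey: 19+7-32=0; pred: 34+19-10=43
Step 4: prey: 0+0-0=0; pred: 43+0-12=31
Step 5: prey: 0+0-0=0; pred: 31+0-9=22
Step 6: prey: 0+0-0=0; pred: 22+0-6=16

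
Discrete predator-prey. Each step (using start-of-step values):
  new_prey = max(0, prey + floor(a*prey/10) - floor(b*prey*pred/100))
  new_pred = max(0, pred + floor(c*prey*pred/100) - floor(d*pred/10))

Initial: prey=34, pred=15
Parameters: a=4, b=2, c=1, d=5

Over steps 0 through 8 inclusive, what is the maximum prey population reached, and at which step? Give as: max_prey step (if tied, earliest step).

Step 1: prey: 34+13-10=37; pred: 15+5-7=13
Step 2: prey: 37+14-9=42; pred: 13+4-6=11
Step 3: prey: 42+16-9=49; pred: 11+4-5=10
Step 4: prey: 49+19-9=59; pred: 10+4-5=9
Step 5: prey: 59+23-10=72; pred: 9+5-4=10
Step 6: prey: 72+28-14=86; pred: 10+7-5=12
Step 7: prey: 86+34-20=100; pred: 12+10-6=16
Step 8: prey: 100+40-32=108; pred: 16+16-8=24
Max prey = 108 at step 8

Answer: 108 8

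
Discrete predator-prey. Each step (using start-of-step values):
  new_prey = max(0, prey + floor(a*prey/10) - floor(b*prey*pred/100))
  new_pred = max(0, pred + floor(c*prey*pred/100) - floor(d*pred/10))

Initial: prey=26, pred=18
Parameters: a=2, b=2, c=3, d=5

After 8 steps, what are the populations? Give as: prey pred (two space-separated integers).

Answer: 7 4

Derivation:
Step 1: prey: 26+5-9=22; pred: 18+14-9=23
Step 2: prey: 22+4-10=16; pred: 23+15-11=27
Step 3: prey: 16+3-8=11; pred: 27+12-13=26
Step 4: prey: 11+2-5=8; pred: 26+8-13=21
Step 5: prey: 8+1-3=6; pred: 21+5-10=16
Step 6: prey: 6+1-1=6; pred: 16+2-8=10
Step 7: prey: 6+1-1=6; pred: 10+1-5=6
Step 8: prey: 6+1-0=7; pred: 6+1-3=4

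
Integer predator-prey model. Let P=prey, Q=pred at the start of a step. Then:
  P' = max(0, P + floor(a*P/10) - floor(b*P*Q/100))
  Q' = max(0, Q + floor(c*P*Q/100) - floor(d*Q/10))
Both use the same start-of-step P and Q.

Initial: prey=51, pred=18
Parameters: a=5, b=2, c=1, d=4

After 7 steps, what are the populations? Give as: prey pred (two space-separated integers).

Step 1: prey: 51+25-18=58; pred: 18+9-7=20
Step 2: prey: 58+29-23=64; pred: 20+11-8=23
Step 3: prey: 64+32-29=67; pred: 23+14-9=28
Step 4: prey: 67+33-37=63; pred: 28+18-11=35
Step 5: prey: 63+31-44=50; pred: 35+22-14=43
Step 6: prey: 50+25-43=32; pred: 43+21-17=47
Step 7: prey: 32+16-30=18; pred: 47+15-18=44

Answer: 18 44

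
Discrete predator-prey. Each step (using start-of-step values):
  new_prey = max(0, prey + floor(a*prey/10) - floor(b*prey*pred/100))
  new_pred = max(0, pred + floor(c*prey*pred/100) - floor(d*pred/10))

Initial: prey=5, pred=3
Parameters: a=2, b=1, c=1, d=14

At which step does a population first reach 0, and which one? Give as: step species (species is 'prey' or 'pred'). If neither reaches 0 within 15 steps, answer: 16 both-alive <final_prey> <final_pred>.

Step 1: prey: 5+1-0=6; pred: 3+0-4=0
First extinction: pred at step 1

Answer: 1 pred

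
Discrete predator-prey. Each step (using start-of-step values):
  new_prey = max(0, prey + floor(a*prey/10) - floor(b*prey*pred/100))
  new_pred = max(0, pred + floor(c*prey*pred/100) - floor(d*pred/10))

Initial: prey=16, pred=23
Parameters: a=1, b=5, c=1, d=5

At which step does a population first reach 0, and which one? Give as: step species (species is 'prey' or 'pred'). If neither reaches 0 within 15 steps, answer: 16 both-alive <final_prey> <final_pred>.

Step 1: prey: 16+1-18=0; pred: 23+3-11=15
First extinction: prey at step 1

Answer: 1 prey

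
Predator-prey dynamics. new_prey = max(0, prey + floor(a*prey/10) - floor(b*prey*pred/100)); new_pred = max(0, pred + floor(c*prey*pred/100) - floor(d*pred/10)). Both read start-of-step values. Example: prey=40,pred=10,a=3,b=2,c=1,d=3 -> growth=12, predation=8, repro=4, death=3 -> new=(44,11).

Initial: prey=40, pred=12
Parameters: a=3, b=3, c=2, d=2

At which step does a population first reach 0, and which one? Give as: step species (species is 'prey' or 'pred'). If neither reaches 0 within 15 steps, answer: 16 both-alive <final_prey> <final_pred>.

Step 1: prey: 40+12-14=38; pred: 12+9-2=19
Step 2: prey: 38+11-21=28; pred: 19+14-3=30
Step 3: prey: 28+8-25=11; pred: 30+16-6=40
Step 4: prey: 11+3-13=1; pred: 40+8-8=40
Step 5: prey: 1+0-1=0; pred: 40+0-8=32
First extinction: prey at step 5

Answer: 5 prey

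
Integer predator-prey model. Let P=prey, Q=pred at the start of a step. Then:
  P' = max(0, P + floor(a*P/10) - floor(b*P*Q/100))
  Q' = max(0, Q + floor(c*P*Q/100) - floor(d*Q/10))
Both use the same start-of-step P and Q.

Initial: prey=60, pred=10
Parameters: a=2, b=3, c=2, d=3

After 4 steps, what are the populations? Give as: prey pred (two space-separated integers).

Step 1: prey: 60+12-18=54; pred: 10+12-3=19
Step 2: prey: 54+10-30=34; pred: 19+20-5=34
Step 3: prey: 34+6-34=6; pred: 34+23-10=47
Step 4: prey: 6+1-8=0; pred: 47+5-14=38

Answer: 0 38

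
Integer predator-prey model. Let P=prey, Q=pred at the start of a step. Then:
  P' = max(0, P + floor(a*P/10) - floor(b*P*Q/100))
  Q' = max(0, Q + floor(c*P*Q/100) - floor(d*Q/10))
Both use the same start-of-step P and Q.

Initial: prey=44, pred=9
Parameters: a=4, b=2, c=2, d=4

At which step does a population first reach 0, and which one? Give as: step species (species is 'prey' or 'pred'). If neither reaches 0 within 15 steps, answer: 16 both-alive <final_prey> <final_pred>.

Answer: 5 prey

Derivation:
Step 1: prey: 44+17-7=54; pred: 9+7-3=13
Step 2: prey: 54+21-14=61; pred: 13+14-5=22
Step 3: prey: 61+24-26=59; pred: 22+26-8=40
Step 4: prey: 59+23-47=35; pred: 40+47-16=71
Step 5: prey: 35+14-49=0; pred: 71+49-28=92
First extinction: prey at step 5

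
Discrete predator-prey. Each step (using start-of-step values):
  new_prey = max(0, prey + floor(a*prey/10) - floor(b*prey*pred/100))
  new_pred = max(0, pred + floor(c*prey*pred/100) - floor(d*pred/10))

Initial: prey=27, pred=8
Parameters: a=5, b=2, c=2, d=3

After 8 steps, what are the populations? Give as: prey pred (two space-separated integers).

Step 1: prey: 27+13-4=36; pred: 8+4-2=10
Step 2: prey: 36+18-7=47; pred: 10+7-3=14
Step 3: prey: 47+23-13=57; pred: 14+13-4=23
Step 4: prey: 57+28-26=59; pred: 23+26-6=43
Step 5: prey: 59+29-50=38; pred: 43+50-12=81
Step 6: prey: 38+19-61=0; pred: 81+61-24=118
Step 7: prey: 0+0-0=0; pred: 118+0-35=83
Step 8: prey: 0+0-0=0; pred: 83+0-24=59

Answer: 0 59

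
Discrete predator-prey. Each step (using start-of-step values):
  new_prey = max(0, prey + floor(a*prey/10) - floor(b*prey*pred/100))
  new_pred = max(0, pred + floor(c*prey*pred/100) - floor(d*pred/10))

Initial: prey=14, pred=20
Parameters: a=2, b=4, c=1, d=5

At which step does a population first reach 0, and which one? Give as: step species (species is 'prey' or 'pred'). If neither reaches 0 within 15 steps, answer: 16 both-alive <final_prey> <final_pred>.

Answer: 16 both-alive 4 1

Derivation:
Step 1: prey: 14+2-11=5; pred: 20+2-10=12
Step 2: prey: 5+1-2=4; pred: 12+0-6=6
Step 3: prey: 4+0-0=4; pred: 6+0-3=3
Step 4: prey: 4+0-0=4; pred: 3+0-1=2
Step 5: prey: 4+0-0=4; pred: 2+0-1=1
Step 6: prey: 4+0-0=4; pred: 1+0-0=1
Steps 7-15: state stable at prey=4, pred=1 (no change)
No extinction within 15 steps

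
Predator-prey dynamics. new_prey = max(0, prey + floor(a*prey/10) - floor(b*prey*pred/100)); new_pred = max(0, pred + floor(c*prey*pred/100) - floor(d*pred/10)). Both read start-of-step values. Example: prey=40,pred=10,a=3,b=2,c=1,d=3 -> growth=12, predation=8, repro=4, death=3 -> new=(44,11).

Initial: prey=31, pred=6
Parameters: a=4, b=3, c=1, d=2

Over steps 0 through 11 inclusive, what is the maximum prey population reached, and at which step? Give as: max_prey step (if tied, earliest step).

Answer: 64 5

Derivation:
Step 1: prey: 31+12-5=38; pred: 6+1-1=6
Step 2: prey: 38+15-6=47; pred: 6+2-1=7
Step 3: prey: 47+18-9=56; pred: 7+3-1=9
Step 4: prey: 56+22-15=63; pred: 9+5-1=13
Step 5: prey: 63+25-24=64; pred: 13+8-2=19
Step 6: prey: 64+25-36=53; pred: 19+12-3=28
Step 7: prey: 53+21-44=30; pred: 28+14-5=37
Step 8: prey: 30+12-33=9; pred: 37+11-7=41
Step 9: prey: 9+3-11=1; pred: 41+3-8=36
Step 10: prey: 1+0-1=0; pred: 36+0-7=29
Step 11: prey: 0+0-0=0; pred: 29+0-5=24
Max prey = 64 at step 5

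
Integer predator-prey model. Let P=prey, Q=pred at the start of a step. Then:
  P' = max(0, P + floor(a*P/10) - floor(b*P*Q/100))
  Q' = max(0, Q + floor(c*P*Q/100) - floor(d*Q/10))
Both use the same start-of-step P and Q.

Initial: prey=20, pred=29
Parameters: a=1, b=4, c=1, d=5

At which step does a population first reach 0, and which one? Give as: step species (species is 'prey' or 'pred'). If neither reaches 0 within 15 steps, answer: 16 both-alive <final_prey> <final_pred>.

Step 1: prey: 20+2-23=0; pred: 29+5-14=20
First extinction: prey at step 1

Answer: 1 prey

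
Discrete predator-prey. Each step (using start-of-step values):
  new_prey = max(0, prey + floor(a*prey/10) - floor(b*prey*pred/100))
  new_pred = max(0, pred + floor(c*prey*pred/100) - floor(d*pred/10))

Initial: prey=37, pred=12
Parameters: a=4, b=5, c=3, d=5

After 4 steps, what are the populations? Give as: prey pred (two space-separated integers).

Step 1: prey: 37+14-22=29; pred: 12+13-6=19
Step 2: prey: 29+11-27=13; pred: 19+16-9=26
Step 3: prey: 13+5-16=2; pred: 26+10-13=23
Step 4: prey: 2+0-2=0; pred: 23+1-11=13

Answer: 0 13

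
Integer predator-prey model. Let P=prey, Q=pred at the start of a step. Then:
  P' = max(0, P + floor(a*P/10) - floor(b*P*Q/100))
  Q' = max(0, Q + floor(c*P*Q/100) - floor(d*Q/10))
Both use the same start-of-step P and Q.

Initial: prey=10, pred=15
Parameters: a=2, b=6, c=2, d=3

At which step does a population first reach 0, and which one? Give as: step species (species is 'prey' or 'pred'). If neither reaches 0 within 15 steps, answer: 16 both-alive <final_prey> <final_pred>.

Step 1: prey: 10+2-9=3; pred: 15+3-4=14
Step 2: prey: 3+0-2=1; pred: 14+0-4=10
Step 3: prey: 1+0-0=1; pred: 10+0-3=7
Step 4: prey: 1+0-0=1; pred: 7+0-2=5
Step 5: prey: 1+0-0=1; pred: 5+0-1=4
Step 6: prey: 1+0-0=1; pred: 4+0-1=3
Step 7: prey: 1+0-0=1; pred: 3+0-0=3
Steps 8-15: state stable at prey=1, pred=3 (no change)
No extinction within 15 steps

Answer: 16 both-alive 1 3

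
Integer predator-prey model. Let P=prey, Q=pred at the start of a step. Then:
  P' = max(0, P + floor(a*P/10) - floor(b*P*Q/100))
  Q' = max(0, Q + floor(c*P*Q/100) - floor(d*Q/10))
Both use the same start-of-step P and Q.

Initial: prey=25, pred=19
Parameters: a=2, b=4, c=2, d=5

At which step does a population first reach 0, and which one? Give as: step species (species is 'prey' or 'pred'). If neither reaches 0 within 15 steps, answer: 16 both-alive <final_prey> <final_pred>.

Step 1: prey: 25+5-19=11; pred: 19+9-9=19
Step 2: prey: 11+2-8=5; pred: 19+4-9=14
Step 3: prey: 5+1-2=4; pred: 14+1-7=8
Step 4: prey: 4+0-1=3; pred: 8+0-4=4
Step 5: prey: 3+0-0=3; pred: 4+0-2=2
Step 6: prey: 3+0-0=3; pred: 2+0-1=1
Step 7: prey: 3+0-0=3; pred: 1+0-0=1
Steps 8-15: state stable at prey=3, pred=1 (no change)
No extinction within 15 steps

Answer: 16 both-alive 3 1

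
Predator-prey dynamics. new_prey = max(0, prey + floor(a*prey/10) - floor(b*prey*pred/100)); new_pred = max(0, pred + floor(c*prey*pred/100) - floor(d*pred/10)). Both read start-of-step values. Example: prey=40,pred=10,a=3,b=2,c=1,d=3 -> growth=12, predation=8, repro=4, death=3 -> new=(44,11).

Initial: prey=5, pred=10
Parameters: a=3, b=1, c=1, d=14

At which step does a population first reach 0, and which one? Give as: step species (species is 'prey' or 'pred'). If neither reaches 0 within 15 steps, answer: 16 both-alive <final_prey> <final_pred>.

Answer: 1 pred

Derivation:
Step 1: prey: 5+1-0=6; pred: 10+0-14=0
First extinction: pred at step 1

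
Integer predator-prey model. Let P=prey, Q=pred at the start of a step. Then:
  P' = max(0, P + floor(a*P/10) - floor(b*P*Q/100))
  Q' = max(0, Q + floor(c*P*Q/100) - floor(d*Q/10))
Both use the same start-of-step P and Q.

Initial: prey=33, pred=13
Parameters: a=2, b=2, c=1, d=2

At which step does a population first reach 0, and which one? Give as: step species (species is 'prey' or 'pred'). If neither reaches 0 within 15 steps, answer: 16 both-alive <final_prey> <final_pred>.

Step 1: prey: 33+6-8=31; pred: 13+4-2=15
Step 2: prey: 31+6-9=28; pred: 15+4-3=16
Step 3: prey: 28+5-8=25; pred: 16+4-3=17
Step 4: prey: 25+5-8=22; pred: 17+4-3=18
Step 5: prey: 22+4-7=19; pred: 18+3-3=18
Step 6: prey: 19+3-6=16; pred: 18+3-3=18
Step 7: prey: 16+3-5=14; pred: 18+2-3=17
Step 8: prey: 14+2-4=12; pred: 17+2-3=16
Step 9: prey: 12+2-3=11; pred: 16+1-3=14
Step 10: prey: 11+2-3=10; pred: 14+1-2=13
Step 11: prey: 10+2-2=10; pred: 13+1-2=12
Step 12: prey: 10+2-2=10; pred: 12+1-2=11
Step 13: prey: 10+2-2=10; pred: 11+1-2=10
Step 14: prey: 10+2-2=10; pred: 10+1-2=9
Step 15: prey: 10+2-1=11; pred: 9+0-1=8
No extinction within 15 steps

Answer: 16 both-alive 11 8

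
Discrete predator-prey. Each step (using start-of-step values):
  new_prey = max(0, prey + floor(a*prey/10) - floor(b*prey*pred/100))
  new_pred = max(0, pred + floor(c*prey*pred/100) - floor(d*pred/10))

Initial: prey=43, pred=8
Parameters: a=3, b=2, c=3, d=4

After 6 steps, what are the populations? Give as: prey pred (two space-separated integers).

Step 1: prey: 43+12-6=49; pred: 8+10-3=15
Step 2: prey: 49+14-14=49; pred: 15+22-6=31
Step 3: prey: 49+14-30=33; pred: 31+45-12=64
Step 4: prey: 33+9-42=0; pred: 64+63-25=102
Step 5: prey: 0+0-0=0; pred: 102+0-40=62
Step 6: prey: 0+0-0=0; pred: 62+0-24=38

Answer: 0 38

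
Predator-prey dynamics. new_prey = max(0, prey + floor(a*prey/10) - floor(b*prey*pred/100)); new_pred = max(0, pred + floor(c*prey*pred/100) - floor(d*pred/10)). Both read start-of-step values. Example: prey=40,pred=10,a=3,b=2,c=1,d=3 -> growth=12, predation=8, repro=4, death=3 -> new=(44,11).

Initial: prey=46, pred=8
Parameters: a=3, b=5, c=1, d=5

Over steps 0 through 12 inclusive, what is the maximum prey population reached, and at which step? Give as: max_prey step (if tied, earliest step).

Answer: 92 11

Derivation:
Step 1: prey: 46+13-18=41; pred: 8+3-4=7
Step 2: prey: 41+12-14=39; pred: 7+2-3=6
Step 3: prey: 39+11-11=39; pred: 6+2-3=5
Step 4: prey: 39+11-9=41; pred: 5+1-2=4
Step 5: prey: 41+12-8=45; pred: 4+1-2=3
Step 6: prey: 45+13-6=52; pred: 3+1-1=3
Step 7: prey: 52+15-7=60; pred: 3+1-1=3
Step 8: prey: 60+18-9=69; pred: 3+1-1=3
Step 9: prey: 69+20-10=79; pred: 3+2-1=4
Step 10: prey: 79+23-15=87; pred: 4+3-2=5
Step 11: prey: 87+26-21=92; pred: 5+4-2=7
Step 12: prey: 92+27-32=87; pred: 7+6-3=10
Max prey = 92 at step 11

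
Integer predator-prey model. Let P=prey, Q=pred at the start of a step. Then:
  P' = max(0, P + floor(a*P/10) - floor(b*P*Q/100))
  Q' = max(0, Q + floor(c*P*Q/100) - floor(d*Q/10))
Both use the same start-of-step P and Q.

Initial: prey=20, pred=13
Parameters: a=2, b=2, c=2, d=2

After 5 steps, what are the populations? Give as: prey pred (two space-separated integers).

Step 1: prey: 20+4-5=19; pred: 13+5-2=16
Step 2: prey: 19+3-6=16; pred: 16+6-3=19
Step 3: prey: 16+3-6=13; pred: 19+6-3=22
Step 4: prey: 13+2-5=10; pred: 22+5-4=23
Step 5: prey: 10+2-4=8; pred: 23+4-4=23

Answer: 8 23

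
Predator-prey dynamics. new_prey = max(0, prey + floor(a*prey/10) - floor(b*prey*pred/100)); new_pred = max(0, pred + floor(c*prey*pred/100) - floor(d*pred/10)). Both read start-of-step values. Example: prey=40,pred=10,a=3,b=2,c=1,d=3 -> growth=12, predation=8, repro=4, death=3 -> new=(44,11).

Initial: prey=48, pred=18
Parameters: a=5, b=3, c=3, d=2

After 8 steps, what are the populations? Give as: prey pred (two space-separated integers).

Step 1: prey: 48+24-25=47; pred: 18+25-3=40
Step 2: prey: 47+23-56=14; pred: 40+56-8=88
Step 3: prey: 14+7-36=0; pred: 88+36-17=107
Step 4: prey: 0+0-0=0; pred: 107+0-21=86
Step 5: prey: 0+0-0=0; pred: 86+0-17=69
Step 6: prey: 0+0-0=0; pred: 69+0-13=56
Step 7: prey: 0+0-0=0; pred: 56+0-11=45
Step 8: prey: 0+0-0=0; pred: 45+0-9=36

Answer: 0 36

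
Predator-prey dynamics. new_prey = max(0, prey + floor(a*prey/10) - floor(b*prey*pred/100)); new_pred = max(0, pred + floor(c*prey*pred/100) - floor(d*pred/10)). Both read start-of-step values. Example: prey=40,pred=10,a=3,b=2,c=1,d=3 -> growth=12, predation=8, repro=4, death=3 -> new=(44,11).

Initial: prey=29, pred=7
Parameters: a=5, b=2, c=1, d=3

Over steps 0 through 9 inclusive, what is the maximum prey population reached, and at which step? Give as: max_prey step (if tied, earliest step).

Answer: 142 6

Derivation:
Step 1: prey: 29+14-4=39; pred: 7+2-2=7
Step 2: prey: 39+19-5=53; pred: 7+2-2=7
Step 3: prey: 53+26-7=72; pred: 7+3-2=8
Step 4: prey: 72+36-11=97; pred: 8+5-2=11
Step 5: prey: 97+48-21=124; pred: 11+10-3=18
Step 6: prey: 124+62-44=142; pred: 18+22-5=35
Step 7: prey: 142+71-99=114; pred: 35+49-10=74
Step 8: prey: 114+57-168=3; pred: 74+84-22=136
Step 9: prey: 3+1-8=0; pred: 136+4-40=100
Max prey = 142 at step 6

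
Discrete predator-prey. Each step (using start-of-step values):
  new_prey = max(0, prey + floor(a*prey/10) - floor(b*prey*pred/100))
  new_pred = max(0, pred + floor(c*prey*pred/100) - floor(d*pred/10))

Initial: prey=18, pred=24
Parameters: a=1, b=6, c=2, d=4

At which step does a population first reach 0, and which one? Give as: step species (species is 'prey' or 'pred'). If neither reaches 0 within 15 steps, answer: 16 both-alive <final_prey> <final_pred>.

Step 1: prey: 18+1-25=0; pred: 24+8-9=23
First extinction: prey at step 1

Answer: 1 prey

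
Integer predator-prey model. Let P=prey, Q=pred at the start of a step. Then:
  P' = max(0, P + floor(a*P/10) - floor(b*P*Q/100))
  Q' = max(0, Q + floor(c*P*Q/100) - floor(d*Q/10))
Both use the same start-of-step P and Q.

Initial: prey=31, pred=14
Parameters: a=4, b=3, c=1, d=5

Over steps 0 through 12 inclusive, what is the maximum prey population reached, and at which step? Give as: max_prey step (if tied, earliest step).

Step 1: prey: 31+12-13=30; pred: 14+4-7=11
Step 2: prey: 30+12-9=33; pred: 11+3-5=9
Step 3: prey: 33+13-8=38; pred: 9+2-4=7
Step 4: prey: 38+15-7=46; pred: 7+2-3=6
Step 5: prey: 46+18-8=56; pred: 6+2-3=5
Step 6: prey: 56+22-8=70; pred: 5+2-2=5
Step 7: prey: 70+28-10=88; pred: 5+3-2=6
Step 8: prey: 88+35-15=108; pred: 6+5-3=8
Step 9: prey: 108+43-25=126; pred: 8+8-4=12
Step 10: prey: 126+50-45=131; pred: 12+15-6=21
Step 11: prey: 131+52-82=101; pred: 21+27-10=38
Step 12: prey: 101+40-115=26; pred: 38+38-19=57
Max prey = 131 at step 10

Answer: 131 10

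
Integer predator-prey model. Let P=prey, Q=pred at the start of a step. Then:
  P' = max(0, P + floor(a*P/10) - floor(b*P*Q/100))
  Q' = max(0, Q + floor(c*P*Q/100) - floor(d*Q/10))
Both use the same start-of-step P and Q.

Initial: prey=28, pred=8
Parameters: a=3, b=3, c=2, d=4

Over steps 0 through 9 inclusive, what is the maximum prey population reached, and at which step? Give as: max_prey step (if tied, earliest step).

Answer: 31 2

Derivation:
Step 1: prey: 28+8-6=30; pred: 8+4-3=9
Step 2: prey: 30+9-8=31; pred: 9+5-3=11
Step 3: prey: 31+9-10=30; pred: 11+6-4=13
Step 4: prey: 30+9-11=28; pred: 13+7-5=15
Step 5: prey: 28+8-12=24; pred: 15+8-6=17
Step 6: prey: 24+7-12=19; pred: 17+8-6=19
Step 7: prey: 19+5-10=14; pred: 19+7-7=19
Step 8: prey: 14+4-7=11; pred: 19+5-7=17
Step 9: prey: 11+3-5=9; pred: 17+3-6=14
Max prey = 31 at step 2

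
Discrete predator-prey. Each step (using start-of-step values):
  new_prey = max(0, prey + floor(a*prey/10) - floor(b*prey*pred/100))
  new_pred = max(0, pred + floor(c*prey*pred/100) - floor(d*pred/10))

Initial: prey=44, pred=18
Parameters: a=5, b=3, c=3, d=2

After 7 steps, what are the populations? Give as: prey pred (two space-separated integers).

Step 1: prey: 44+22-23=43; pred: 18+23-3=38
Step 2: prey: 43+21-49=15; pred: 38+49-7=80
Step 3: prey: 15+7-36=0; pred: 80+36-16=100
Step 4: prey: 0+0-0=0; pred: 100+0-20=80
Step 5: prey: 0+0-0=0; pred: 80+0-16=64
Step 6: prey: 0+0-0=0; pred: 64+0-12=52
Step 7: prey: 0+0-0=0; pred: 52+0-10=42

Answer: 0 42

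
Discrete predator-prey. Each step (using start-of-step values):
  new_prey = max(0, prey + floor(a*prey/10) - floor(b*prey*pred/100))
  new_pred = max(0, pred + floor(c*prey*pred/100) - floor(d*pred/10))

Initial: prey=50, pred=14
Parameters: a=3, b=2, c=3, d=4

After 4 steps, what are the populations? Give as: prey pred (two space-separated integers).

Answer: 0 67

Derivation:
Step 1: prey: 50+15-14=51; pred: 14+21-5=30
Step 2: prey: 51+15-30=36; pred: 30+45-12=63
Step 3: prey: 36+10-45=1; pred: 63+68-25=106
Step 4: prey: 1+0-2=0; pred: 106+3-42=67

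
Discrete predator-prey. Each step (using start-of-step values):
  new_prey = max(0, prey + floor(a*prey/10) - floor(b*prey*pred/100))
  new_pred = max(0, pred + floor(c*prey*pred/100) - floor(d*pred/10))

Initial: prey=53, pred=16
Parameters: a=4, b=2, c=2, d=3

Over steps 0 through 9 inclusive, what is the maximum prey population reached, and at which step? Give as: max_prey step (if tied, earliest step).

Answer: 58 1

Derivation:
Step 1: prey: 53+21-16=58; pred: 16+16-4=28
Step 2: prey: 58+23-32=49; pred: 28+32-8=52
Step 3: prey: 49+19-50=18; pred: 52+50-15=87
Step 4: prey: 18+7-31=0; pred: 87+31-26=92
Step 5: prey: 0+0-0=0; pred: 92+0-27=65
Step 6: prey: 0+0-0=0; pred: 65+0-19=46
Step 7: prey: 0+0-0=0; pred: 46+0-13=33
Step 8: prey: 0+0-0=0; pred: 33+0-9=24
Step 9: prey: 0+0-0=0; pred: 24+0-7=17
Max prey = 58 at step 1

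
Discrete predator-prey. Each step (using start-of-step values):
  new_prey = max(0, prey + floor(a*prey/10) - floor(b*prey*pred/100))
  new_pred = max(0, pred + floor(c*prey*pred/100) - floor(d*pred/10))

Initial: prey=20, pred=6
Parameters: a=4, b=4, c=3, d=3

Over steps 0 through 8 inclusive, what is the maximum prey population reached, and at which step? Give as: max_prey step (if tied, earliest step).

Step 1: prey: 20+8-4=24; pred: 6+3-1=8
Step 2: prey: 24+9-7=26; pred: 8+5-2=11
Step 3: prey: 26+10-11=25; pred: 11+8-3=16
Step 4: prey: 25+10-16=19; pred: 16+12-4=24
Step 5: prey: 19+7-18=8; pred: 24+13-7=30
Step 6: prey: 8+3-9=2; pred: 30+7-9=28
Step 7: prey: 2+0-2=0; pred: 28+1-8=21
Step 8: prey: 0+0-0=0; pred: 21+0-6=15
Max prey = 26 at step 2

Answer: 26 2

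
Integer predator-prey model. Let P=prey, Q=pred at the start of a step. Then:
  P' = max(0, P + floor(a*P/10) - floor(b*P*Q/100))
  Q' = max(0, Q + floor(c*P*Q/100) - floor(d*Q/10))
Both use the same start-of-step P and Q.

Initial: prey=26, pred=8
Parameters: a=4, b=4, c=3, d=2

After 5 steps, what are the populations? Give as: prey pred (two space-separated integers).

Step 1: prey: 26+10-8=28; pred: 8+6-1=13
Step 2: prey: 28+11-14=25; pred: 13+10-2=21
Step 3: prey: 25+10-21=14; pred: 21+15-4=32
Step 4: prey: 14+5-17=2; pred: 32+13-6=39
Step 5: prey: 2+0-3=0; pred: 39+2-7=34

Answer: 0 34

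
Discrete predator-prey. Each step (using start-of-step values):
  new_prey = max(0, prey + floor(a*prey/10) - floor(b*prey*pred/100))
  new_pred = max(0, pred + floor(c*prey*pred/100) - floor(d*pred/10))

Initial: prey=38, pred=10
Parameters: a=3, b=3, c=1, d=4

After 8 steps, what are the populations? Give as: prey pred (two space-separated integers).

Step 1: prey: 38+11-11=38; pred: 10+3-4=9
Step 2: prey: 38+11-10=39; pred: 9+3-3=9
Step 3: prey: 39+11-10=40; pred: 9+3-3=9
Step 4: prey: 40+12-10=42; pred: 9+3-3=9
Step 5: prey: 42+12-11=43; pred: 9+3-3=9
Step 6: prey: 43+12-11=44; pred: 9+3-3=9
Step 7: prey: 44+13-11=46; pred: 9+3-3=9
Step 8: prey: 46+13-12=47; pred: 9+4-3=10

Answer: 47 10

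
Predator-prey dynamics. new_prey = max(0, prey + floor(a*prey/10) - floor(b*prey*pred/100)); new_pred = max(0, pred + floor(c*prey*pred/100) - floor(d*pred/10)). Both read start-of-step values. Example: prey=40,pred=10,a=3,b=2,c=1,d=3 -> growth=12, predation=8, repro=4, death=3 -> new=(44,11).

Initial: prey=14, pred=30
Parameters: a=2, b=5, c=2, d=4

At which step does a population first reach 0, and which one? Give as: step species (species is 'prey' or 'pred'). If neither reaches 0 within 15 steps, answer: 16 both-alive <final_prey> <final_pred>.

Answer: 1 prey

Derivation:
Step 1: prey: 14+2-21=0; pred: 30+8-12=26
First extinction: prey at step 1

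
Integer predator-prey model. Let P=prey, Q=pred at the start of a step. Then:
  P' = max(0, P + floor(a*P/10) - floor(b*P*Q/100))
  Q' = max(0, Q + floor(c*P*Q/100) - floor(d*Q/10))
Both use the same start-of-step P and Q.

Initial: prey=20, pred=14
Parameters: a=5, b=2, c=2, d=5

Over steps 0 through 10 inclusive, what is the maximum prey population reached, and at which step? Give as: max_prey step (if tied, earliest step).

Step 1: prey: 20+10-5=25; pred: 14+5-7=12
Step 2: prey: 25+12-6=31; pred: 12+6-6=12
Step 3: prey: 31+15-7=39; pred: 12+7-6=13
Step 4: prey: 39+19-10=48; pred: 13+10-6=17
Step 5: prey: 48+24-16=56; pred: 17+16-8=25
Step 6: prey: 56+28-28=56; pred: 25+28-12=41
Step 7: prey: 56+28-45=39; pred: 41+45-20=66
Step 8: prey: 39+19-51=7; pred: 66+51-33=84
Step 9: prey: 7+3-11=0; pred: 84+11-42=53
Step 10: prey: 0+0-0=0; pred: 53+0-26=27
Max prey = 56 at step 5

Answer: 56 5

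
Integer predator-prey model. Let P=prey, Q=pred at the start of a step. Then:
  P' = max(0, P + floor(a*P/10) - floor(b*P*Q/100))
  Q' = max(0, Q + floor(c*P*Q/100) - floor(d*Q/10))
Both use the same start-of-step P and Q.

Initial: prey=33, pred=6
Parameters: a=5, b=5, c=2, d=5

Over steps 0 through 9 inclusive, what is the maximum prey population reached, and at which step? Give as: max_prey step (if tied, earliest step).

Answer: 56 3

Derivation:
Step 1: prey: 33+16-9=40; pred: 6+3-3=6
Step 2: prey: 40+20-12=48; pred: 6+4-3=7
Step 3: prey: 48+24-16=56; pred: 7+6-3=10
Step 4: prey: 56+28-28=56; pred: 10+11-5=16
Step 5: prey: 56+28-44=40; pred: 16+17-8=25
Step 6: prey: 40+20-50=10; pred: 25+20-12=33
Step 7: prey: 10+5-16=0; pred: 33+6-16=23
Step 8: prey: 0+0-0=0; pred: 23+0-11=12
Step 9: prey: 0+0-0=0; pred: 12+0-6=6
Max prey = 56 at step 3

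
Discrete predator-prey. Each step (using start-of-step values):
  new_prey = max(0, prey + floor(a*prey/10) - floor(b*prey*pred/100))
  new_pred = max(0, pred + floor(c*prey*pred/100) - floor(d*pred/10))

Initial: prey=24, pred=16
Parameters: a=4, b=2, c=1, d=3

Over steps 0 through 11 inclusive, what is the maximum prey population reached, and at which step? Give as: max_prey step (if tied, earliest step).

Step 1: prey: 24+9-7=26; pred: 16+3-4=15
Step 2: prey: 26+10-7=29; pred: 15+3-4=14
Step 3: prey: 29+11-8=32; pred: 14+4-4=14
Step 4: prey: 32+12-8=36; pred: 14+4-4=14
Step 5: prey: 36+14-10=40; pred: 14+5-4=15
Step 6: prey: 40+16-12=44; pred: 15+6-4=17
Step 7: prey: 44+17-14=47; pred: 17+7-5=19
Step 8: prey: 47+18-17=48; pred: 19+8-5=22
Step 9: prey: 48+19-21=46; pred: 22+10-6=26
Step 10: prey: 46+18-23=41; pred: 26+11-7=30
Step 11: prey: 41+16-24=33; pred: 30+12-9=33
Max prey = 48 at step 8

Answer: 48 8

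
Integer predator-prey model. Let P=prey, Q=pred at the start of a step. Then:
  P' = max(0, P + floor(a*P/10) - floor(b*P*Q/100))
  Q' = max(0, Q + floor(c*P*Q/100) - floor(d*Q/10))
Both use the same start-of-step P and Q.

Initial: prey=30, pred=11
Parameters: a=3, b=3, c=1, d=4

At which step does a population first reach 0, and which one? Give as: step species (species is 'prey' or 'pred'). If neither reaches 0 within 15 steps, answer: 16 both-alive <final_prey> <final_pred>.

Answer: 16 both-alive 43 15

Derivation:
Step 1: prey: 30+9-9=30; pred: 11+3-4=10
Step 2: prey: 30+9-9=30; pred: 10+3-4=9
Step 3: prey: 30+9-8=31; pred: 9+2-3=8
Step 4: prey: 31+9-7=33; pred: 8+2-3=7
Step 5: prey: 33+9-6=36; pred: 7+2-2=7
Step 6: prey: 36+10-7=39; pred: 7+2-2=7
Step 7: prey: 39+11-8=42; pred: 7+2-2=7
Step 8: prey: 42+12-8=46; pred: 7+2-2=7
Step 9: prey: 46+13-9=50; pred: 7+3-2=8
Step 10: prey: 50+15-12=53; pred: 8+4-3=9
Step 11: prey: 53+15-14=54; pred: 9+4-3=10
Step 12: prey: 54+16-16=54; pred: 10+5-4=11
Step 13: prey: 54+16-17=53; pred: 11+5-4=12
Step 14: prey: 53+15-19=49; pred: 12+6-4=14
Step 15: prey: 49+14-20=43; pred: 14+6-5=15
No extinction within 15 steps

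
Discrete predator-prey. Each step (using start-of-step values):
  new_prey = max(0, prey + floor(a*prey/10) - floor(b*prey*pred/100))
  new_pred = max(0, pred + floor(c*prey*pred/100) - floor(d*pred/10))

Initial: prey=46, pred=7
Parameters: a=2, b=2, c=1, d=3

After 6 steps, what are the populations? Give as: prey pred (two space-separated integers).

Answer: 42 19

Derivation:
Step 1: prey: 46+9-6=49; pred: 7+3-2=8
Step 2: prey: 49+9-7=51; pred: 8+3-2=9
Step 3: prey: 51+10-9=52; pred: 9+4-2=11
Step 4: prey: 52+10-11=51; pred: 11+5-3=13
Step 5: prey: 51+10-13=48; pred: 13+6-3=16
Step 6: prey: 48+9-15=42; pred: 16+7-4=19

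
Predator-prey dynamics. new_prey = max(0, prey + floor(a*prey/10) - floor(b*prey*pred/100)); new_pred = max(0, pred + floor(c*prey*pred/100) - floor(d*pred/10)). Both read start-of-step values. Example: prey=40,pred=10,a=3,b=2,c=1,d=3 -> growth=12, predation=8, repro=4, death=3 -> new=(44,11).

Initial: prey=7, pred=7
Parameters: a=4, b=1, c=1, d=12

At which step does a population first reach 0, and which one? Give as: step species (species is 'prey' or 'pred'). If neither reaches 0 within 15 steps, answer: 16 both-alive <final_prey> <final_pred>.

Answer: 1 pred

Derivation:
Step 1: prey: 7+2-0=9; pred: 7+0-8=0
First extinction: pred at step 1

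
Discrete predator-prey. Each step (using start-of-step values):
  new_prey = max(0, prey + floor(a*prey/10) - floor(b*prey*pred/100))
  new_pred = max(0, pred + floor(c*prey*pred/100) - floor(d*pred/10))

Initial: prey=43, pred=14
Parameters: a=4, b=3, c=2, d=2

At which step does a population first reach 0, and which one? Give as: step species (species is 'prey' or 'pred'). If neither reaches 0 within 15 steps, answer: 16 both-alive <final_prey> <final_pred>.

Answer: 4 prey

Derivation:
Step 1: prey: 43+17-18=42; pred: 14+12-2=24
Step 2: prey: 42+16-30=28; pred: 24+20-4=40
Step 3: prey: 28+11-33=6; pred: 40+22-8=54
Step 4: prey: 6+2-9=0; pred: 54+6-10=50
First extinction: prey at step 4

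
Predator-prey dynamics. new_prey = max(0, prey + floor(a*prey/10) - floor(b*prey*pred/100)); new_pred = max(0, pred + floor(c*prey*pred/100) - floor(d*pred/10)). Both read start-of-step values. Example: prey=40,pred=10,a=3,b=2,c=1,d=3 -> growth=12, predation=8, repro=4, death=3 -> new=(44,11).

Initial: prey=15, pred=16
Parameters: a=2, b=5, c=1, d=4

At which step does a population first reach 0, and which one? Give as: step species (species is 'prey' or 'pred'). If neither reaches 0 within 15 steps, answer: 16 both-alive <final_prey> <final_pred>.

Answer: 16 both-alive 3 2

Derivation:
Step 1: prey: 15+3-12=6; pred: 16+2-6=12
Step 2: prey: 6+1-3=4; pred: 12+0-4=8
Step 3: prey: 4+0-1=3; pred: 8+0-3=5
Step 4: prey: 3+0-0=3; pred: 5+0-2=3
Step 5: prey: 3+0-0=3; pred: 3+0-1=2
Step 6: prey: 3+0-0=3; pred: 2+0-0=2
Steps 7-15: state stable at prey=3, pred=2 (no change)
No extinction within 15 steps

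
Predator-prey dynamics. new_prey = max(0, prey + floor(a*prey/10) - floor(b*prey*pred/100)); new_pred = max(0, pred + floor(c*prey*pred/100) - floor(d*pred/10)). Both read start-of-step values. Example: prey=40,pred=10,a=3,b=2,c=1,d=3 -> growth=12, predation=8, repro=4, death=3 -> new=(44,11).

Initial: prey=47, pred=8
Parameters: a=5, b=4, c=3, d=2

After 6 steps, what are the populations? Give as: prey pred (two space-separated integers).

Answer: 0 48

Derivation:
Step 1: prey: 47+23-15=55; pred: 8+11-1=18
Step 2: prey: 55+27-39=43; pred: 18+29-3=44
Step 3: prey: 43+21-75=0; pred: 44+56-8=92
Step 4: prey: 0+0-0=0; pred: 92+0-18=74
Step 5: prey: 0+0-0=0; pred: 74+0-14=60
Step 6: prey: 0+0-0=0; pred: 60+0-12=48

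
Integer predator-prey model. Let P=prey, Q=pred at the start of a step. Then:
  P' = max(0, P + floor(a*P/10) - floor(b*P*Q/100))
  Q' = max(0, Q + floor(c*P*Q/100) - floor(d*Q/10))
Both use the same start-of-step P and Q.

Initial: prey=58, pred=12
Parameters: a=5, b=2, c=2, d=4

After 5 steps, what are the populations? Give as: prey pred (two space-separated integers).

Step 1: prey: 58+29-13=74; pred: 12+13-4=21
Step 2: prey: 74+37-31=80; pred: 21+31-8=44
Step 3: prey: 80+40-70=50; pred: 44+70-17=97
Step 4: prey: 50+25-97=0; pred: 97+97-38=156
Step 5: prey: 0+0-0=0; pred: 156+0-62=94

Answer: 0 94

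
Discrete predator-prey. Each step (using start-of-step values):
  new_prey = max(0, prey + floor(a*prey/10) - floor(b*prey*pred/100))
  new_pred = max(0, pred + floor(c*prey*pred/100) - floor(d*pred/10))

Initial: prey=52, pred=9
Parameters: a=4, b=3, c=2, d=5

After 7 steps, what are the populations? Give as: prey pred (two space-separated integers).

Answer: 0 9

Derivation:
Step 1: prey: 52+20-14=58; pred: 9+9-4=14
Step 2: prey: 58+23-24=57; pred: 14+16-7=23
Step 3: prey: 57+22-39=40; pred: 23+26-11=38
Step 4: prey: 40+16-45=11; pred: 38+30-19=49
Step 5: prey: 11+4-16=0; pred: 49+10-24=35
Step 6: prey: 0+0-0=0; pred: 35+0-17=18
Step 7: prey: 0+0-0=0; pred: 18+0-9=9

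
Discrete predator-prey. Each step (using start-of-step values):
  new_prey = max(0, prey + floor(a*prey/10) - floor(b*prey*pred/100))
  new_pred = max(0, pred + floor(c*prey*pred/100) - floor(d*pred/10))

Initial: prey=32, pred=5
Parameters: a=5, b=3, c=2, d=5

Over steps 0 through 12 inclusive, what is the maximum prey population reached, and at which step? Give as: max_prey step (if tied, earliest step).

Answer: 83 4

Derivation:
Step 1: prey: 32+16-4=44; pred: 5+3-2=6
Step 2: prey: 44+22-7=59; pred: 6+5-3=8
Step 3: prey: 59+29-14=74; pred: 8+9-4=13
Step 4: prey: 74+37-28=83; pred: 13+19-6=26
Step 5: prey: 83+41-64=60; pred: 26+43-13=56
Step 6: prey: 60+30-100=0; pred: 56+67-28=95
Step 7: prey: 0+0-0=0; pred: 95+0-47=48
Step 8: prey: 0+0-0=0; pred: 48+0-24=24
Step 9: prey: 0+0-0=0; pred: 24+0-12=12
Step 10: prey: 0+0-0=0; pred: 12+0-6=6
Step 11: prey: 0+0-0=0; pred: 6+0-3=3
Step 12: prey: 0+0-0=0; pred: 3+0-1=2
Max prey = 83 at step 4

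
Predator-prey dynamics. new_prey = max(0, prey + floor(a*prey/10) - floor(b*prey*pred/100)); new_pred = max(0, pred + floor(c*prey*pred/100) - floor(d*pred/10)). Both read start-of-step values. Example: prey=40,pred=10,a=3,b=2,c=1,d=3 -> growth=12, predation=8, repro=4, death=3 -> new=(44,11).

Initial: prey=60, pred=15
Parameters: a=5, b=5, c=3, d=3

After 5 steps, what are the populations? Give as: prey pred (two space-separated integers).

Answer: 0 28

Derivation:
Step 1: prey: 60+30-45=45; pred: 15+27-4=38
Step 2: prey: 45+22-85=0; pred: 38+51-11=78
Step 3: prey: 0+0-0=0; pred: 78+0-23=55
Step 4: prey: 0+0-0=0; pred: 55+0-16=39
Step 5: prey: 0+0-0=0; pred: 39+0-11=28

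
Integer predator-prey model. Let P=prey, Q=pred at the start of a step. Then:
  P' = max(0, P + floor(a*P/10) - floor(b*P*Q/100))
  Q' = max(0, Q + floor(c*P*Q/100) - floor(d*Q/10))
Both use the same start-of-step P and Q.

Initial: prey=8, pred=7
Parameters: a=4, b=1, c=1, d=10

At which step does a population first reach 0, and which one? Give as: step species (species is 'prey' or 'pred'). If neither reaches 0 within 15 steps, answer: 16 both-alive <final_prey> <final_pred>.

Step 1: prey: 8+3-0=11; pred: 7+0-7=0
First extinction: pred at step 1

Answer: 1 pred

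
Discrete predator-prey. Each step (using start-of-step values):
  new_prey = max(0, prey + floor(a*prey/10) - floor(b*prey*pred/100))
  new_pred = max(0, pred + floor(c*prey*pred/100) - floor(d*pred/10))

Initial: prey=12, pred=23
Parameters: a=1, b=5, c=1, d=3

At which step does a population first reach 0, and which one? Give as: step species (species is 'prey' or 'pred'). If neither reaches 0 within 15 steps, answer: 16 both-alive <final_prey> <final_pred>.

Step 1: prey: 12+1-13=0; pred: 23+2-6=19
First extinction: prey at step 1

Answer: 1 prey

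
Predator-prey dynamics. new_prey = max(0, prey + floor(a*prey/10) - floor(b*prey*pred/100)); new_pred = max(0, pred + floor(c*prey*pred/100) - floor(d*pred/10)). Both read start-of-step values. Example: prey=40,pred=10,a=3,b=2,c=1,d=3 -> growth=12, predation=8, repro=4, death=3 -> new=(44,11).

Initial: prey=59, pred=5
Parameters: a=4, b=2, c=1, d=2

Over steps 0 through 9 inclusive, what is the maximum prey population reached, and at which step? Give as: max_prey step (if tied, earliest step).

Answer: 130 4

Derivation:
Step 1: prey: 59+23-5=77; pred: 5+2-1=6
Step 2: prey: 77+30-9=98; pred: 6+4-1=9
Step 3: prey: 98+39-17=120; pred: 9+8-1=16
Step 4: prey: 120+48-38=130; pred: 16+19-3=32
Step 5: prey: 130+52-83=99; pred: 32+41-6=67
Step 6: prey: 99+39-132=6; pred: 67+66-13=120
Step 7: prey: 6+2-14=0; pred: 120+7-24=103
Step 8: prey: 0+0-0=0; pred: 103+0-20=83
Step 9: prey: 0+0-0=0; pred: 83+0-16=67
Max prey = 130 at step 4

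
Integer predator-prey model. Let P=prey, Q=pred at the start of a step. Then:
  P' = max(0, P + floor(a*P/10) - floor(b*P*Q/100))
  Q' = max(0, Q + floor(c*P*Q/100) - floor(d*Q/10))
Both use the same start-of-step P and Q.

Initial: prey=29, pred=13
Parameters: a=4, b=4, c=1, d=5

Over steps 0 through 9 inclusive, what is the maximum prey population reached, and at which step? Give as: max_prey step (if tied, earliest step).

Step 1: prey: 29+11-15=25; pred: 13+3-6=10
Step 2: prey: 25+10-10=25; pred: 10+2-5=7
Step 3: prey: 25+10-7=28; pred: 7+1-3=5
Step 4: prey: 28+11-5=34; pred: 5+1-2=4
Step 5: prey: 34+13-5=42; pred: 4+1-2=3
Step 6: prey: 42+16-5=53; pred: 3+1-1=3
Step 7: prey: 53+21-6=68; pred: 3+1-1=3
Step 8: prey: 68+27-8=87; pred: 3+2-1=4
Step 9: prey: 87+34-13=108; pred: 4+3-2=5
Max prey = 108 at step 9

Answer: 108 9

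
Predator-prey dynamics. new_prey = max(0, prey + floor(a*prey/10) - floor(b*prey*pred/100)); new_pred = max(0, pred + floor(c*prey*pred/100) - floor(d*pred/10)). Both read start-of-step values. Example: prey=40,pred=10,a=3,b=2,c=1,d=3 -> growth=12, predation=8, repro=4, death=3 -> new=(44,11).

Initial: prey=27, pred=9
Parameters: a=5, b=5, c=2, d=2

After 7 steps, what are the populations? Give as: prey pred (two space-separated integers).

Step 1: prey: 27+13-12=28; pred: 9+4-1=12
Step 2: prey: 28+14-16=26; pred: 12+6-2=16
Step 3: prey: 26+13-20=19; pred: 16+8-3=21
Step 4: prey: 19+9-19=9; pred: 21+7-4=24
Step 5: prey: 9+4-10=3; pred: 24+4-4=24
Step 6: prey: 3+1-3=1; pred: 24+1-4=21
Step 7: prey: 1+0-1=0; pred: 21+0-4=17

Answer: 0 17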